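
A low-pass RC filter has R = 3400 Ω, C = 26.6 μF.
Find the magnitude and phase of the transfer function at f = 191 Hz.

Step 1 — Angular frequency: ω = 2π·191 = 1200 rad/s.
Step 2 — Transfer function: H(jω) = 1/(1 + jωRC).
Step 3 — Denominator: 1 + jωRC = 1 + j·1200·3400·2.66e-05 = 1 + j108.5.
Step 4 — H = 8.488e-05 - j0.009213.
Step 5 — Magnitude: |H| = 0.009213 (-40.7 dB); phase: φ = -89.5°.

|H| = 0.009213 (-40.7 dB), φ = -89.5°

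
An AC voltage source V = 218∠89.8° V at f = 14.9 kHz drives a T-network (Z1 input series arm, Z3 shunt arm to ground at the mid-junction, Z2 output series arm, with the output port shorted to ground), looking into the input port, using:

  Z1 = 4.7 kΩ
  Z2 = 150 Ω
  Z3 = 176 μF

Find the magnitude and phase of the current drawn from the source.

Step 1 — Angular frequency: ω = 2π·f = 2π·1.49e+04 = 9.362e+04 rad/s.
Step 2 — Component impedances:
  Z1: Z = R = 4700 Ω
  Z2: Z = R = 150 Ω
  Z3: Z = 1/(jωC) = -j/(ω·C) = 0 - j0.06069 Ω
Step 3 — With the output port shorted to ground, the output series arm Z2 runs from the junction to ground; the shunt arm Z3 also runs from the junction to ground. They appear in parallel: Z3 || Z2 = 2.456e-05 - j0.06069 Ω.
Step 4 — Series with input arm Z1: Z_in = Z1 + (Z3 || Z2) = 4700 - j0.06069 Ω = 4700∠-0.0° Ω.
Step 5 — Source phasor: V = 218∠89.8° V = 0.761 + j218 V.
Step 6 — Ohm's law: I = V / Z_total = (0.761 + j218) / (4700 - j0.06069) = 0.0001613 + j0.04638 A.
Step 7 — Convert to polar: |I| = 0.04638 A, ∠I = 89.8°.

I = 0.04638∠89.8° A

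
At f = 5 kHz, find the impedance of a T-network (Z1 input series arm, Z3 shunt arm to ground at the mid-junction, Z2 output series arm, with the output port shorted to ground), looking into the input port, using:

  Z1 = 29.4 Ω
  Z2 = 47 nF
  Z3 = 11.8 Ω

Step 1 — Angular frequency: ω = 2π·f = 2π·5000 = 3.142e+04 rad/s.
Step 2 — Component impedances:
  Z1: Z = R = 29.4 Ω
  Z2: Z = 1/(jωC) = -j/(ω·C) = 0 - j677.3 Ω
  Z3: Z = R = 11.8 Ω
Step 3 — With the output port shorted to ground, the output series arm Z2 runs from the junction to ground; the shunt arm Z3 also runs from the junction to ground. They appear in parallel: Z3 || Z2 = 11.8 - j0.2055 Ω.
Step 4 — Series with input arm Z1: Z_in = Z1 + (Z3 || Z2) = 41.2 - j0.2055 Ω = 41.2∠-0.3° Ω.

Z = 41.2 - j0.2055 Ω = 41.2∠-0.3° Ω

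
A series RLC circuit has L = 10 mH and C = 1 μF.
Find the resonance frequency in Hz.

Step 1 — Resonance condition Im(Z)=0 gives ω₀ = 1/√(LC).
Step 2 — ω₀ = 1/√(0.01·1e-06) = 1e+04 rad/s.
Step 3 — f₀ = ω₀/(2π) = 1592 Hz.

f₀ = 1592 Hz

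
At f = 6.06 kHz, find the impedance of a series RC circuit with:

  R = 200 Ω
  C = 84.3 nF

Step 1 — Angular frequency: ω = 2π·f = 2π·6060 = 3.808e+04 rad/s.
Step 2 — Component impedances:
  R: Z = R = 200 Ω
  C: Z = 1/(jωC) = -j/(ω·C) = 0 - j311.5 Ω
Step 3 — Series combination: Z_total = R + C = 200 - j311.5 Ω = 370.2∠-57.3° Ω.

Z = 200 - j311.5 Ω = 370.2∠-57.3° Ω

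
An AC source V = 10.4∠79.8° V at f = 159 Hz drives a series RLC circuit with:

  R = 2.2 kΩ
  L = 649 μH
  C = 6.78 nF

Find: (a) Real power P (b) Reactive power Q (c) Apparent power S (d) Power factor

Step 1 — Angular frequency: ω = 2π·f = 2π·159 = 999 rad/s.
Step 2 — Component impedances:
  R: Z = R = 2200 Ω
  L: Z = jωL = j·999·0.000649 = 0 + j0.6484 Ω
  C: Z = 1/(jωC) = -j/(ω·C) = 0 - j1.476e+05 Ω
Step 3 — Series combination: Z_total = R + L + C = 2200 - j1.476e+05 Ω = 1.477e+05∠-89.1° Ω.
Step 4 — Source phasor: V = 10.4∠79.8° V = 1.842 + j10.24 V.
Step 5 — Current: I = V / Z = -6.913e-05 + j1.35e-05 A = 7.044e-05∠168.9° A.
Step 6 — Complex power: S = V·I* = 1.091e-05 - j0.0007325 VA.
Step 7 — Real power: P = Re(S) = 1.091e-05 W.
Step 8 — Reactive power: Q = Im(S) = -0.0007325 VAR.
Step 9 — Apparent power: |S| = 0.0007325 VA.
Step 10 — Power factor: PF = P/|S| = 0.0149 (leading).

(a) P = 1.091e-05 W  (b) Q = -0.0007325 VAR  (c) S = 0.0007325 VA  (d) PF = 0.0149 (leading)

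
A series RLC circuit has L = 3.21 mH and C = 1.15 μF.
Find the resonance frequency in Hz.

Step 1 — Resonance condition Im(Z)=0 gives ω₀ = 1/√(LC).
Step 2 — ω₀ = 1/√(0.00321·1.15e-06) = 1.646e+04 rad/s.
Step 3 — f₀ = ω₀/(2π) = 2620 Hz.

f₀ = 2620 Hz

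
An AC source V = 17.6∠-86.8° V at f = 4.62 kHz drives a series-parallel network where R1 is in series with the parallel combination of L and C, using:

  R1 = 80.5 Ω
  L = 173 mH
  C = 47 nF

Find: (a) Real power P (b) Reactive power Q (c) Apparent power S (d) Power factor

Step 1 — Angular frequency: ω = 2π·f = 2π·4620 = 2.903e+04 rad/s.
Step 2 — Component impedances:
  R1: Z = R = 80.5 Ω
  L: Z = jωL = j·2.903e+04·0.173 = 0 + j5022 Ω
  C: Z = 1/(jωC) = -j/(ω·C) = 0 - j733 Ω
Step 3 — Parallel branch: L || C = 1/(1/L + 1/C) = 0 - j858.2 Ω.
Step 4 — Series with R1: Z_total = R1 + (L || C) = 80.5 - j858.2 Ω = 862∠-84.6° Ω.
Step 5 — Source phasor: V = 17.6∠-86.8° V = 0.9825 - j17.57 V.
Step 6 — Current: I = V / Z = 0.0204 - j0.0007691 A = 0.02042∠-2.2° A.
Step 7 — Complex power: S = V·I* = 0.03356 - j0.3578 VA.
Step 8 — Real power: P = Re(S) = 0.03356 W.
Step 9 — Reactive power: Q = Im(S) = -0.3578 VAR.
Step 10 — Apparent power: |S| = 0.3594 VA.
Step 11 — Power factor: PF = P/|S| = 0.09339 (leading).

(a) P = 0.03356 W  (b) Q = -0.3578 VAR  (c) S = 0.3594 VA  (d) PF = 0.09339 (leading)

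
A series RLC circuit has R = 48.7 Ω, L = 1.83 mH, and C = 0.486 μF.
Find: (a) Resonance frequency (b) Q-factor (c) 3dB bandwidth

Step 1 — Resonance: ω₀ = 1/√(LC) = 1/√(0.00183·4.86e-07) = 3.353e+04 rad/s.
Step 2 — f₀ = ω₀/(2π) = 5337 Hz.
Step 3 — Series Q: Q = ω₀L/R = 3.353e+04·0.00183/48.7 = 1.26.
Step 4 — Bandwidth: Δω = ω₀/Q = 2.661e+04 rad/s; BW = Δω/(2π) = 4235 Hz.

(a) f₀ = 5337 Hz  (b) Q = 1.26  (c) BW = 4235 Hz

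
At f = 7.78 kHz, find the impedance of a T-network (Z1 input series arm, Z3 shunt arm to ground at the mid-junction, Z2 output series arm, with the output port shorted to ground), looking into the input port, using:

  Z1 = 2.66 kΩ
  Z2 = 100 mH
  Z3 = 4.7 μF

Step 1 — Angular frequency: ω = 2π·f = 2π·7780 = 4.888e+04 rad/s.
Step 2 — Component impedances:
  Z1: Z = R = 2660 Ω
  Z2: Z = jωL = j·4.888e+04·0.1 = 0 + j4888 Ω
  Z3: Z = 1/(jωC) = -j/(ω·C) = 0 - j4.353 Ω
Step 3 — With the output port shorted to ground, the output series arm Z2 runs from the junction to ground; the shunt arm Z3 also runs from the junction to ground. They appear in parallel: Z3 || Z2 = 0 - j4.356 Ω.
Step 4 — Series with input arm Z1: Z_in = Z1 + (Z3 || Z2) = 2660 - j4.356 Ω = 2660∠-0.1° Ω.

Z = 2660 - j4.356 Ω = 2660∠-0.1° Ω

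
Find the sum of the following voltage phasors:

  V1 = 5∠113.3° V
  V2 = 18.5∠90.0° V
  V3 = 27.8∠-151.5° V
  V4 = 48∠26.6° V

Step 1 — Convert each phasor to rectangular form:
  V1 = 5·(cos(113.3°) + j·sin(113.3°)) = -1.978 + j4.592 V
  V2 = 18.5·(cos(90.0°) + j·sin(90.0°)) = 0 + j18.5 V
  V3 = 27.8·(cos(-151.5°) + j·sin(-151.5°)) = -24.43 - j13.27 V
  V4 = 48·(cos(26.6°) + j·sin(26.6°)) = 42.92 + j21.49 V
Step 2 — Sum components: V_total = 16.51 + j31.32 V.
Step 3 — Convert to polar: |V_total| = 35.41 V, ∠V_total = 62.2°.

V_total = 35.41∠62.2° V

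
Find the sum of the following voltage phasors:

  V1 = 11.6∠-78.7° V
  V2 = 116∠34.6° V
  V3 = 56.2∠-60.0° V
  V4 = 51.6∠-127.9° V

Step 1 — Convert each phasor to rectangular form:
  V1 = 11.6·(cos(-78.7°) + j·sin(-78.7°)) = 2.273 - j11.38 V
  V2 = 116·(cos(34.6°) + j·sin(34.6°)) = 95.48 + j65.87 V
  V3 = 56.2·(cos(-60.0°) + j·sin(-60.0°)) = 28.1 - j48.67 V
  V4 = 51.6·(cos(-127.9°) + j·sin(-127.9°)) = -31.7 - j40.72 V
Step 2 — Sum components: V_total = 94.16 - j34.89 V.
Step 3 — Convert to polar: |V_total| = 100.4 V, ∠V_total = -20.3°.

V_total = 100.4∠-20.3° V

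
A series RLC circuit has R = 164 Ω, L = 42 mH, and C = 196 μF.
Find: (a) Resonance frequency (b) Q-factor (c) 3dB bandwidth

Step 1 — Resonance: ω₀ = 1/√(LC) = 1/√(0.042·0.000196) = 348.5 rad/s.
Step 2 — f₀ = ω₀/(2π) = 55.47 Hz.
Step 3 — Series Q: Q = ω₀L/R = 348.5·0.042/164 = 0.08926.
Step 4 — Bandwidth: Δω = ω₀/Q = 3905 rad/s; BW = Δω/(2π) = 621.5 Hz.

(a) f₀ = 55.47 Hz  (b) Q = 0.08926  (c) BW = 621.5 Hz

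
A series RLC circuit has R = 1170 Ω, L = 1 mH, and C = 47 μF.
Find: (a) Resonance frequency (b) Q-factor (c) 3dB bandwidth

Step 1 — Resonance condition Im(Z)=0 gives ω₀ = 1/√(LC).
Step 2 — ω₀ = 1/√(0.001·4.7e-05) = 4613 rad/s.
Step 3 — f₀ = ω₀/(2π) = 734.1 Hz.
Step 4 — Series Q: Q = ω₀L/R = 4613·0.001/1170 = 0.003942.
Step 5 — 3dB bandwidth: Δω = ω₀/Q = 1.17e+06 rad/s; BW = Δω/(2π) = 1.862e+05 Hz.

(a) f₀ = 734.1 Hz  (b) Q = 0.003942  (c) BW = 1.862e+05 Hz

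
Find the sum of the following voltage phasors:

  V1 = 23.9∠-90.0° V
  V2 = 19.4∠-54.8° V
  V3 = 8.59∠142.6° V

Step 1 — Convert each phasor to rectangular form:
  V1 = 23.9·(cos(-90.0°) + j·sin(-90.0°)) = 0 - j23.9 V
  V2 = 19.4·(cos(-54.8°) + j·sin(-54.8°)) = 11.18 - j15.85 V
  V3 = 8.59·(cos(142.6°) + j·sin(142.6°)) = -6.824 + j5.217 V
Step 2 — Sum components: V_total = 4.359 - j34.54 V.
Step 3 — Convert to polar: |V_total| = 34.81 V, ∠V_total = -82.8°.

V_total = 34.81∠-82.8° V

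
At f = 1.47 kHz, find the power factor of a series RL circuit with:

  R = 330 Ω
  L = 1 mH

Step 1 — Angular frequency: ω = 2π·f = 2π·1470 = 9236 rad/s.
Step 2 — Component impedances:
  R: Z = R = 330 Ω
  L: Z = jωL = j·9236·0.001 = 0 + j9.236 Ω
Step 3 — Series combination: Z_total = R + L = 330 + j9.236 Ω = 330.1∠1.6° Ω.
Step 4 — Power factor: PF = cos(φ) = Re(Z)/|Z| = 330/330.13 = 0.9996.
Step 5 — Type: Im(Z) = 9.236 ⇒ lagging (phase φ = 1.6°).

PF = 0.9996 (lagging, φ = 1.6°)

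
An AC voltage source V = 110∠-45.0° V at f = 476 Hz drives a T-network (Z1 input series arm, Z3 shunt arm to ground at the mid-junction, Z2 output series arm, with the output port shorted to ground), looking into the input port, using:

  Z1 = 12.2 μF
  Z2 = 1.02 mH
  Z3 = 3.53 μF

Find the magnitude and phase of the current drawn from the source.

Step 1 — Angular frequency: ω = 2π·f = 2π·476 = 2991 rad/s.
Step 2 — Component impedances:
  Z1: Z = 1/(jωC) = -j/(ω·C) = 0 - j27.41 Ω
  Z2: Z = jωL = j·2991·0.00102 = 0 + j3.051 Ω
  Z3: Z = 1/(jωC) = -j/(ω·C) = 0 - j94.72 Ω
Step 3 — With the output port shorted to ground, the output series arm Z2 runs from the junction to ground; the shunt arm Z3 also runs from the junction to ground. They appear in parallel: Z3 || Z2 = 0 + j3.152 Ω.
Step 4 — Series with input arm Z1: Z_in = Z1 + (Z3 || Z2) = 0 - j24.25 Ω = 24.25∠-90.0° Ω.
Step 5 — Source phasor: V = 110∠-45.0° V = 77.78 - j77.78 V.
Step 6 — Ohm's law: I = V / Z_total = (77.78 - j77.78) / (0 - j24.25) = 3.207 + j3.207 A.
Step 7 — Convert to polar: |I| = 4.535 A, ∠I = 45.0°.

I = 4.535∠45.0° A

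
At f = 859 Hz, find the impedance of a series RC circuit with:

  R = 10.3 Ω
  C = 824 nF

Step 1 — Angular frequency: ω = 2π·f = 2π·859 = 5397 rad/s.
Step 2 — Component impedances:
  R: Z = R = 10.3 Ω
  C: Z = 1/(jωC) = -j/(ω·C) = 0 - j224.9 Ω
Step 3 — Series combination: Z_total = R + C = 10.3 - j224.9 Ω = 225.1∠-87.4° Ω.

Z = 10.3 - j224.9 Ω = 225.1∠-87.4° Ω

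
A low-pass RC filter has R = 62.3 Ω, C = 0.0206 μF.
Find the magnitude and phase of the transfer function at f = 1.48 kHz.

Step 1 — Angular frequency: ω = 2π·1480 = 9299 rad/s.
Step 2 — Transfer function: H(jω) = 1/(1 + jωRC).
Step 3 — Denominator: 1 + jωRC = 1 + j·9299·62.3·2.06e-08 = 1 + j0.01193.
Step 4 — H = 0.9999 - j0.01193.
Step 5 — Magnitude: |H| = 0.9999 (-0.0 dB); phase: φ = -0.7°.

|H| = 0.9999 (-0.0 dB), φ = -0.7°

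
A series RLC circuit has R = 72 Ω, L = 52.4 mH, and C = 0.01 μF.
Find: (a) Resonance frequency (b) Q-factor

Step 1 — Resonance condition Im(Z)=0 gives ω₀ = 1/√(LC).
Step 2 — ω₀ = 1/√(0.0524·1e-08) = 4.369e+04 rad/s.
Step 3 — f₀ = ω₀/(2π) = 6953 Hz.
Step 4 — Series Q: Q = ω₀L/R = 4.369e+04·0.0524/72 = 31.79.

(a) f₀ = 6953 Hz  (b) Q = 31.79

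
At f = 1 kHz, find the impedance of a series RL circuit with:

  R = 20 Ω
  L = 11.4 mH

Step 1 — Angular frequency: ω = 2π·f = 2π·1000 = 6283 rad/s.
Step 2 — Component impedances:
  R: Z = R = 20 Ω
  L: Z = jωL = j·6283·0.0114 = 0 + j71.63 Ω
Step 3 — Series combination: Z_total = R + L = 20 + j71.63 Ω = 74.37∠74.4° Ω.

Z = 20 + j71.63 Ω = 74.37∠74.4° Ω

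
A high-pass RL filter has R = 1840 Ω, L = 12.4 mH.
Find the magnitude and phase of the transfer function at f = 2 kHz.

Step 1 — Angular frequency: ω = 2π·2000 = 1.257e+04 rad/s.
Step 2 — Transfer function: H(jω) = jωL/(R + jωL).
Step 3 — Numerator jωL = j·155.8; denominator R + jωL = 1840 + j155.8.
Step 4 — H = 0.007121 + j0.08408.
Step 5 — Magnitude: |H| = 0.08438 (-21.5 dB); phase: φ = 85.2°.

|H| = 0.08438 (-21.5 dB), φ = 85.2°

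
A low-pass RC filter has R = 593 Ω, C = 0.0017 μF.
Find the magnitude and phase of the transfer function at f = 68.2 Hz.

Step 1 — Angular frequency: ω = 2π·68.2 = 428.5 rad/s.
Step 2 — Transfer function: H(jω) = 1/(1 + jωRC).
Step 3 — Denominator: 1 + jωRC = 1 + j·428.5·593·1.7e-09 = 1 + j0.000432.
Step 4 — H = 1 - j0.000432.
Step 5 — Magnitude: |H| = 1 (-0.0 dB); phase: φ = -0.0°.

|H| = 1 (-0.0 dB), φ = -0.0°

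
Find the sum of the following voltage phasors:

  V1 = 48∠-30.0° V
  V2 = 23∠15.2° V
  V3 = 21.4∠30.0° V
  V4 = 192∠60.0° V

Step 1 — Convert each phasor to rectangular form:
  V1 = 48·(cos(-30.0°) + j·sin(-30.0°)) = 41.57 - j24 V
  V2 = 23·(cos(15.2°) + j·sin(15.2°)) = 22.2 + j6.03 V
  V3 = 21.4·(cos(30.0°) + j·sin(30.0°)) = 18.53 + j10.7 V
  V4 = 192·(cos(60.0°) + j·sin(60.0°)) = 96 + j166.3 V
Step 2 — Sum components: V_total = 178.3 + j159 V.
Step 3 — Convert to polar: |V_total| = 238.9 V, ∠V_total = 41.7°.

V_total = 238.9∠41.7° V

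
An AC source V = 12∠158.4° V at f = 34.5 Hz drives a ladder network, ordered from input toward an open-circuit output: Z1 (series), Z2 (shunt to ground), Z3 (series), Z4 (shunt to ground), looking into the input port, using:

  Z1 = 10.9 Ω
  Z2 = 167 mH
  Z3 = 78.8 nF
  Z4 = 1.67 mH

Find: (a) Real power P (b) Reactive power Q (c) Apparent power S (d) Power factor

Step 1 — Angular frequency: ω = 2π·f = 2π·34.5 = 216.8 rad/s.
Step 2 — Component impedances:
  Z1: Z = R = 10.9 Ω
  Z2: Z = jωL = j·216.8·0.167 = 0 + j36.2 Ω
  Z3: Z = 1/(jωC) = -j/(ω·C) = 0 - j5.854e+04 Ω
  Z4: Z = jωL = j·216.8·0.00167 = 0 + j0.362 Ω
Step 3 — Ladder network (open output): work backward from the far end, alternating series and parallel combinations. Z_in = 10.9 + j36.22 Ω = 37.83∠73.3° Ω.
Step 4 — Source phasor: V = 12∠158.4° V = -11.16 + j4.417 V.
Step 5 — Current: I = V / Z = 0.02684 + j0.3161 A = 0.3172∠85.1° A.
Step 6 — Complex power: S = V·I* = 1.097 + j3.645 VA.
Step 7 — Real power: P = Re(S) = 1.097 W.
Step 8 — Reactive power: Q = Im(S) = 3.645 VAR.
Step 9 — Apparent power: |S| = 3.807 VA.
Step 10 — Power factor: PF = P/|S| = 0.2882 (lagging).

(a) P = 1.097 W  (b) Q = 3.645 VAR  (c) S = 3.807 VA  (d) PF = 0.2882 (lagging)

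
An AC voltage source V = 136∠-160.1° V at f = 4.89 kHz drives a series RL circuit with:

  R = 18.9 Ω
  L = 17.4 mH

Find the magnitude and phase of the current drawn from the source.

Step 1 — Angular frequency: ω = 2π·f = 2π·4890 = 3.072e+04 rad/s.
Step 2 — Component impedances:
  R: Z = R = 18.9 Ω
  L: Z = jωL = j·3.072e+04·0.0174 = 0 + j534.6 Ω
Step 3 — Series combination: Z_total = R + L = 18.9 + j534.6 Ω = 534.9∠88.0° Ω.
Step 4 — Source phasor: V = 136∠-160.1° V = -127.9 - j46.29 V.
Step 5 — Ohm's law: I = V / Z_total = (-127.9 - j46.29) / (18.9 + j534.6) = -0.09493 + j0.2358 A.
Step 6 — Convert to polar: |I| = 0.2542 A, ∠I = 111.9°.

I = 0.2542∠111.9° A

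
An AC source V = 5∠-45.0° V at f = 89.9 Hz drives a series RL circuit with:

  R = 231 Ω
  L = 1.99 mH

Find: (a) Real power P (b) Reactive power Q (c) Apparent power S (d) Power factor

Step 1 — Angular frequency: ω = 2π·f = 2π·89.9 = 564.9 rad/s.
Step 2 — Component impedances:
  R: Z = R = 231 Ω
  L: Z = jωL = j·564.9·0.00199 = 0 + j1.124 Ω
Step 3 — Series combination: Z_total = R + L = 231 + j1.124 Ω = 231∠0.3° Ω.
Step 4 — Source phasor: V = 5∠-45.0° V = 3.536 - j3.536 V.
Step 5 — Current: I = V / Z = 0.01523 - j0.01538 A = 0.02164∠-45.3° A.
Step 6 — Complex power: S = V·I* = 0.1082 + j0.0005266 VA.
Step 7 — Real power: P = Re(S) = 0.1082 W.
Step 8 — Reactive power: Q = Im(S) = 0.0005266 VAR.
Step 9 — Apparent power: |S| = 0.1082 VA.
Step 10 — Power factor: PF = P/|S| = 1 (lagging).

(a) P = 0.1082 W  (b) Q = 0.0005266 VAR  (c) S = 0.1082 VA  (d) PF = 1 (lagging)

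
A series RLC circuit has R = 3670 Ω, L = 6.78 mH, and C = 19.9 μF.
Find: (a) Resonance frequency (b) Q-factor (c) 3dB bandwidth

Step 1 — Resonance condition Im(Z)=0 gives ω₀ = 1/√(LC).
Step 2 — ω₀ = 1/√(0.00678·1.99e-05) = 2722 rad/s.
Step 3 — f₀ = ω₀/(2π) = 433.3 Hz.
Step 4 — Series Q: Q = ω₀L/R = 2722·0.00678/3670 = 0.005029.
Step 5 — 3dB bandwidth: Δω = ω₀/Q = 5.413e+05 rad/s; BW = Δω/(2π) = 8.615e+04 Hz.

(a) f₀ = 433.3 Hz  (b) Q = 0.005029  (c) BW = 8.615e+04 Hz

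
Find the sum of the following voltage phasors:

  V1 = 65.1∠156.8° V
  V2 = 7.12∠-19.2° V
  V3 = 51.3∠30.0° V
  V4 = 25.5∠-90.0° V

Step 1 — Convert each phasor to rectangular form:
  V1 = 65.1·(cos(156.8°) + j·sin(156.8°)) = -59.84 + j25.65 V
  V2 = 7.12·(cos(-19.2°) + j·sin(-19.2°)) = 6.724 - j2.342 V
  V3 = 51.3·(cos(30.0°) + j·sin(30.0°)) = 44.43 + j25.65 V
  V4 = 25.5·(cos(-90.0°) + j·sin(-90.0°)) = 0 - j25.5 V
Step 2 — Sum components: V_total = -8.685 + j23.45 V.
Step 3 — Convert to polar: |V_total| = 25.01 V, ∠V_total = 110.3°.

V_total = 25.01∠110.3° V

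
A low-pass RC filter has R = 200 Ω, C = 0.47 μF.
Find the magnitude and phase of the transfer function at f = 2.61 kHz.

Step 1 — Angular frequency: ω = 2π·2610 = 1.64e+04 rad/s.
Step 2 — Transfer function: H(jω) = 1/(1 + jωRC).
Step 3 — Denominator: 1 + jωRC = 1 + j·1.64e+04·200·4.7e-07 = 1 + j1.542.
Step 4 — H = 0.2962 - j0.4566.
Step 5 — Magnitude: |H| = 0.5442 (-5.3 dB); phase: φ = -57.0°.

|H| = 0.5442 (-5.3 dB), φ = -57.0°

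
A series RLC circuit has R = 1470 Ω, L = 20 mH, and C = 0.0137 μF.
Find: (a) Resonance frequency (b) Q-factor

Step 1 — Resonance condition Im(Z)=0 gives ω₀ = 1/√(LC).
Step 2 — ω₀ = 1/√(0.02·1.37e-08) = 6.041e+04 rad/s.
Step 3 — f₀ = ω₀/(2π) = 9615 Hz.
Step 4 — Series Q: Q = ω₀L/R = 6.041e+04·0.02/1470 = 0.8219.

(a) f₀ = 9615 Hz  (b) Q = 0.8219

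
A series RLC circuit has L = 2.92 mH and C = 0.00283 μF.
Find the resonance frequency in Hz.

Step 1 — Resonance condition Im(Z)=0 gives ω₀ = 1/√(LC).
Step 2 — ω₀ = 1/√(0.00292·2.83e-09) = 3.479e+05 rad/s.
Step 3 — f₀ = ω₀/(2π) = 5.537e+04 Hz.

f₀ = 5.537e+04 Hz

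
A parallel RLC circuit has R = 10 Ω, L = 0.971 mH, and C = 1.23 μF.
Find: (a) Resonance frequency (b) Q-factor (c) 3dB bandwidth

Step 1 — Resonance: ω₀ = 1/√(LC) = 1/√(0.000971·1.23e-06) = 2.894e+04 rad/s.
Step 2 — f₀ = ω₀/(2π) = 4605 Hz.
Step 3 — Parallel Q: Q = R/(ω₀L) = 10/(2.894e+04·0.000971) = 0.3559.
Step 4 — Bandwidth: Δω = ω₀/Q = 8.13e+04 rad/s; BW = Δω/(2π) = 1.294e+04 Hz.

(a) f₀ = 4605 Hz  (b) Q = 0.3559  (c) BW = 1.294e+04 Hz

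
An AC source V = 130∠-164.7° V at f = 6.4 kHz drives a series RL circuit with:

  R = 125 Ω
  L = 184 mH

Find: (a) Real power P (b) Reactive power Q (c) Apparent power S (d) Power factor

Step 1 — Angular frequency: ω = 2π·f = 2π·6400 = 4.021e+04 rad/s.
Step 2 — Component impedances:
  R: Z = R = 125 Ω
  L: Z = jωL = j·4.021e+04·0.184 = 0 + j7399 Ω
Step 3 — Series combination: Z_total = R + L = 125 + j7399 Ω = 7400∠89.0° Ω.
Step 4 — Source phasor: V = 130∠-164.7° V = -125.4 - j34.3 V.
Step 5 — Current: I = V / Z = -0.004921 + j0.01686 A = 0.01757∠106.3° A.
Step 6 — Complex power: S = V·I* = 0.03858 + j2.283 VA.
Step 7 — Real power: P = Re(S) = 0.03858 W.
Step 8 — Reactive power: Q = Im(S) = 2.283 VAR.
Step 9 — Apparent power: |S| = 2.284 VA.
Step 10 — Power factor: PF = P/|S| = 0.01689 (lagging).

(a) P = 0.03858 W  (b) Q = 2.283 VAR  (c) S = 2.284 VA  (d) PF = 0.01689 (lagging)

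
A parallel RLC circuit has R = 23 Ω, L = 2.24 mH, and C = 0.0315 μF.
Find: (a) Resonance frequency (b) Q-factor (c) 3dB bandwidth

Step 1 — Resonance: ω₀ = 1/√(LC) = 1/√(0.00224·3.15e-08) = 1.19e+05 rad/s.
Step 2 — f₀ = ω₀/(2π) = 1.895e+04 Hz.
Step 3 — Parallel Q: Q = R/(ω₀L) = 23/(1.19e+05·0.00224) = 0.08625.
Step 4 — Bandwidth: Δω = ω₀/Q = 1.38e+06 rad/s; BW = Δω/(2π) = 2.197e+05 Hz.

(a) f₀ = 1.895e+04 Hz  (b) Q = 0.08625  (c) BW = 2.197e+05 Hz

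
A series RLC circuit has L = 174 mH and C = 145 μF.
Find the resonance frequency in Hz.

Step 1 — Resonance condition Im(Z)=0 gives ω₀ = 1/√(LC).
Step 2 — ω₀ = 1/√(0.174·0.000145) = 199.1 rad/s.
Step 3 — f₀ = ω₀/(2π) = 31.69 Hz.

f₀ = 31.69 Hz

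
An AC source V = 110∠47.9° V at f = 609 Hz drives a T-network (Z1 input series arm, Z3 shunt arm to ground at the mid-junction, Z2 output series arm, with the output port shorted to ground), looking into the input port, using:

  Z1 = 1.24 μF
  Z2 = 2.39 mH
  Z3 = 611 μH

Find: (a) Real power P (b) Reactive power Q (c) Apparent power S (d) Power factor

Step 1 — Angular frequency: ω = 2π·f = 2π·609 = 3826 rad/s.
Step 2 — Component impedances:
  Z1: Z = 1/(jωC) = -j/(ω·C) = 0 - j210.8 Ω
  Z2: Z = jωL = j·3826·0.00239 = 0 + j9.145 Ω
  Z3: Z = jωL = j·3826·0.000611 = 0 + j2.338 Ω
Step 3 — With the output port shorted to ground, the output series arm Z2 runs from the junction to ground; the shunt arm Z3 also runs from the junction to ground. They appear in parallel: Z3 || Z2 = 0 + j1.862 Ω.
Step 4 — Series with input arm Z1: Z_in = Z1 + (Z3 || Z2) = 0 - j208.9 Ω = 208.9∠-90.0° Ω.
Step 5 — Source phasor: V = 110∠47.9° V = 73.75 + j81.62 V.
Step 6 — Current: I = V / Z = -0.3907 + j0.353 A = 0.5266∠137.9° A.
Step 7 — Complex power: S = V·I* = 0 - j57.92 VA.
Step 8 — Real power: P = Re(S) = 0 W.
Step 9 — Reactive power: Q = Im(S) = -57.92 VAR.
Step 10 — Apparent power: |S| = 57.92 VA.
Step 11 — Power factor: PF = P/|S| = 0 (leading).

(a) P = 0 W  (b) Q = -57.92 VAR  (c) S = 57.92 VA  (d) PF = 0 (leading)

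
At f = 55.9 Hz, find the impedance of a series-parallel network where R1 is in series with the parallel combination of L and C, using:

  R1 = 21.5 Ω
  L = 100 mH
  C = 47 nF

Step 1 — Angular frequency: ω = 2π·f = 2π·55.9 = 351.2 rad/s.
Step 2 — Component impedances:
  R1: Z = R = 21.5 Ω
  L: Z = jωL = j·351.2·0.1 = 0 + j35.12 Ω
  C: Z = 1/(jωC) = -j/(ω·C) = 0 - j6.058e+04 Ω
Step 3 — Parallel branch: L || C = 1/(1/L + 1/C) = 0 + j35.14 Ω.
Step 4 — Series with R1: Z_total = R1 + (L || C) = 21.5 + j35.14 Ω = 41.2∠58.5° Ω.

Z = 21.5 + j35.14 Ω = 41.2∠58.5° Ω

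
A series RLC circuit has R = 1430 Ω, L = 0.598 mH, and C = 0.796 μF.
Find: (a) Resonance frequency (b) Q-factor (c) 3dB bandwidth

Step 1 — Resonance condition Im(Z)=0 gives ω₀ = 1/√(LC).
Step 2 — ω₀ = 1/√(0.000598·7.96e-07) = 4.583e+04 rad/s.
Step 3 — f₀ = ω₀/(2π) = 7295 Hz.
Step 4 — Series Q: Q = ω₀L/R = 4.583e+04·0.000598/1430 = 0.01917.
Step 5 — 3dB bandwidth: Δω = ω₀/Q = 2.391e+06 rad/s; BW = Δω/(2π) = 3.806e+05 Hz.

(a) f₀ = 7295 Hz  (b) Q = 0.01917  (c) BW = 3.806e+05 Hz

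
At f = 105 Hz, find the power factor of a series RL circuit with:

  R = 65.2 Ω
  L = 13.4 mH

Step 1 — Angular frequency: ω = 2π·f = 2π·105 = 659.7 rad/s.
Step 2 — Component impedances:
  R: Z = R = 65.2 Ω
  L: Z = jωL = j·659.7·0.0134 = 0 + j8.84 Ω
Step 3 — Series combination: Z_total = R + L = 65.2 + j8.84 Ω = 65.8∠7.7° Ω.
Step 4 — Power factor: PF = cos(φ) = Re(Z)/|Z| = 65.2/65.8 = 0.9909.
Step 5 — Type: Im(Z) = 8.84 ⇒ lagging (phase φ = 7.7°).

PF = 0.9909 (lagging, φ = 7.7°)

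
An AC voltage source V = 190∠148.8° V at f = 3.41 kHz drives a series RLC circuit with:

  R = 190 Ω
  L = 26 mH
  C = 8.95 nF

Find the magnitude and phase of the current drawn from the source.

Step 1 — Angular frequency: ω = 2π·f = 2π·3410 = 2.143e+04 rad/s.
Step 2 — Component impedances:
  R: Z = R = 190 Ω
  L: Z = jωL = j·2.143e+04·0.026 = 0 + j557.1 Ω
  C: Z = 1/(jωC) = -j/(ω·C) = 0 - j5215 Ω
Step 3 — Series combination: Z_total = R + L + C = 190 - j4658 Ω = 4662∠-87.7° Ω.
Step 4 — Source phasor: V = 190∠148.8° V = -162.5 + j98.43 V.
Step 5 — Ohm's law: I = V / Z_total = (-162.5 + j98.43) / (190 - j4658) = -0.02252 - j0.03397 A.
Step 6 — Convert to polar: |I| = 0.04076 A, ∠I = -123.5°.

I = 0.04076∠-123.5° A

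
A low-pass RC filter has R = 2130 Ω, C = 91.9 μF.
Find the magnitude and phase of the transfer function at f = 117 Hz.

Step 1 — Angular frequency: ω = 2π·117 = 735.1 rad/s.
Step 2 — Transfer function: H(jω) = 1/(1 + jωRC).
Step 3 — Denominator: 1 + jωRC = 1 + j·735.1·2130·9.19e-05 = 1 + j143.9.
Step 4 — H = 4.829e-05 - j0.006949.
Step 5 — Magnitude: |H| = 0.006949 (-43.2 dB); phase: φ = -89.6°.

|H| = 0.006949 (-43.2 dB), φ = -89.6°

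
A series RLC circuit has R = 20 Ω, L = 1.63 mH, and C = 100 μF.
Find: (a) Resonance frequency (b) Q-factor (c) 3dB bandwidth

Step 1 — Resonance: ω₀ = 1/√(LC) = 1/√(0.00163·0.0001) = 2477 rad/s.
Step 2 — f₀ = ω₀/(2π) = 394.2 Hz.
Step 3 — Series Q: Q = ω₀L/R = 2477·0.00163/20 = 0.2019.
Step 4 — Bandwidth: Δω = ω₀/Q = 1.227e+04 rad/s; BW = Δω/(2π) = 1953 Hz.

(a) f₀ = 394.2 Hz  (b) Q = 0.2019  (c) BW = 1953 Hz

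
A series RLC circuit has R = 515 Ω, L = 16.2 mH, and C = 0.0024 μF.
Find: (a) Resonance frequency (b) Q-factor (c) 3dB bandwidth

Step 1 — Resonance condition Im(Z)=0 gives ω₀ = 1/√(LC).
Step 2 — ω₀ = 1/√(0.0162·2.4e-09) = 1.604e+05 rad/s.
Step 3 — f₀ = ω₀/(2π) = 2.552e+04 Hz.
Step 4 — Series Q: Q = ω₀L/R = 1.604e+05·0.0162/515 = 5.045.
Step 5 — 3dB bandwidth: Δω = ω₀/Q = 3.179e+04 rad/s; BW = Δω/(2π) = 5060 Hz.

(a) f₀ = 2.552e+04 Hz  (b) Q = 5.045  (c) BW = 5060 Hz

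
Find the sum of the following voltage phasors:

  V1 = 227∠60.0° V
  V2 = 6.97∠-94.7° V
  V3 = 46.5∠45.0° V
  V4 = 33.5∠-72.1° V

Step 1 — Convert each phasor to rectangular form:
  V1 = 227·(cos(60.0°) + j·sin(60.0°)) = 113.5 + j196.6 V
  V2 = 6.97·(cos(-94.7°) + j·sin(-94.7°)) = -0.5711 - j6.947 V
  V3 = 46.5·(cos(45.0°) + j·sin(45.0°)) = 32.88 + j32.88 V
  V4 = 33.5·(cos(-72.1°) + j·sin(-72.1°)) = 10.3 - j31.88 V
Step 2 — Sum components: V_total = 156.1 + j190.6 V.
Step 3 — Convert to polar: |V_total| = 246.4 V, ∠V_total = 50.7°.

V_total = 246.4∠50.7° V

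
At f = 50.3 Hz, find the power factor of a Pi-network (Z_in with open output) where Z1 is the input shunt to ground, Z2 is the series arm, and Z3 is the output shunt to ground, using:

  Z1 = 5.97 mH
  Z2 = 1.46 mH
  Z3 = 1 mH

Step 1 — Angular frequency: ω = 2π·f = 2π·50.3 = 316 rad/s.
Step 2 — Component impedances:
  Z1: Z = jωL = j·316·0.00597 = 0 + j1.887 Ω
  Z2: Z = jωL = j·316·0.00146 = 0 + j0.4614 Ω
  Z3: Z = jωL = j·316·0.001 = 0 + j0.316 Ω
Step 3 — With open output, the series arm Z2 and the output shunt Z3 appear in series to ground: Z2 + Z3 = 0 + j0.7775 Ω.
Step 4 — Parallel with input shunt Z1: Z_in = Z1 || (Z2 + Z3) = 0 + j0.5506 Ω = 0.5506∠90.0° Ω.
Step 5 — Power factor: PF = cos(φ) = Re(Z)/|Z| = -0/0.5506 = -0.
Step 6 — Type: Im(Z) = 0.5506 ⇒ lagging (phase φ = 90.0°).

PF = -0 (lagging, φ = 90.0°)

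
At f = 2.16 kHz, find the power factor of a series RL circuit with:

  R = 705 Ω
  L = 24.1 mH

Step 1 — Angular frequency: ω = 2π·f = 2π·2160 = 1.357e+04 rad/s.
Step 2 — Component impedances:
  R: Z = R = 705 Ω
  L: Z = jωL = j·1.357e+04·0.0241 = 0 + j327.1 Ω
Step 3 — Series combination: Z_total = R + L = 705 + j327.1 Ω = 777.2∠24.9° Ω.
Step 4 — Power factor: PF = cos(φ) = Re(Z)/|Z| = 705/777.2 = 0.9071.
Step 5 — Type: Im(Z) = 327.1 ⇒ lagging (phase φ = 24.9°).

PF = 0.9071 (lagging, φ = 24.9°)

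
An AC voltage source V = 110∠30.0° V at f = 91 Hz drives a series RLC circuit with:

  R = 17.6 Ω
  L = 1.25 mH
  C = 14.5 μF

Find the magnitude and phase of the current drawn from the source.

Step 1 — Angular frequency: ω = 2π·f = 2π·91 = 571.8 rad/s.
Step 2 — Component impedances:
  R: Z = R = 17.6 Ω
  L: Z = jωL = j·571.8·0.00125 = 0 + j0.7147 Ω
  C: Z = 1/(jωC) = -j/(ω·C) = 0 - j120.6 Ω
Step 3 — Series combination: Z_total = R + L + C = 17.6 - j119.9 Ω = 121.2∠-81.6° Ω.
Step 4 — Source phasor: V = 110∠30.0° V = 95.26 + j55 V.
Step 5 — Ohm's law: I = V / Z_total = (95.26 + j55) / (17.6 - j119.9) = -0.3349 + j0.8437 A.
Step 6 — Convert to polar: |I| = 0.9077 A, ∠I = 111.6°.

I = 0.9077∠111.6° A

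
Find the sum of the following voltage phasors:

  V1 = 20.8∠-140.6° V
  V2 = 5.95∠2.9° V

Step 1 — Convert each phasor to rectangular form:
  V1 = 20.8·(cos(-140.6°) + j·sin(-140.6°)) = -16.07 - j13.2 V
  V2 = 5.95·(cos(2.9°) + j·sin(2.9°)) = 5.942 + j0.301 V
Step 2 — Sum components: V_total = -10.13 - j12.9 V.
Step 3 — Convert to polar: |V_total| = 16.4 V, ∠V_total = -128.1°.

V_total = 16.4∠-128.1° V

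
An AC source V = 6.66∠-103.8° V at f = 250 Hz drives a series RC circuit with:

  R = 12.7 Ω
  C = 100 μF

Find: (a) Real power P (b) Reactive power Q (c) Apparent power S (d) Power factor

Step 1 — Angular frequency: ω = 2π·f = 2π·250 = 1571 rad/s.
Step 2 — Component impedances:
  R: Z = R = 12.7 Ω
  C: Z = 1/(jωC) = -j/(ω·C) = 0 - j6.366 Ω
Step 3 — Series combination: Z_total = R + C = 12.7 - j6.366 Ω = 14.21∠-26.6° Ω.
Step 4 — Source phasor: V = 6.66∠-103.8° V = -1.589 - j6.468 V.
Step 5 — Current: I = V / Z = 0.1041 - j0.4571 A = 0.4688∠-77.2° A.
Step 6 — Complex power: S = V·I* = 2.791 - j1.399 VA.
Step 7 — Real power: P = Re(S) = 2.791 W.
Step 8 — Reactive power: Q = Im(S) = -1.399 VAR.
Step 9 — Apparent power: |S| = 3.122 VA.
Step 10 — Power factor: PF = P/|S| = 0.894 (leading).

(a) P = 2.791 W  (b) Q = -1.399 VAR  (c) S = 3.122 VA  (d) PF = 0.894 (leading)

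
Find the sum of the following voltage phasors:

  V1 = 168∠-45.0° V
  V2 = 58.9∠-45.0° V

Step 1 — Convert each phasor to rectangular form:
  V1 = 168·(cos(-45.0°) + j·sin(-45.0°)) = 118.8 - j118.8 V
  V2 = 58.9·(cos(-45.0°) + j·sin(-45.0°)) = 41.65 - j41.65 V
Step 2 — Sum components: V_total = 160.4 - j160.4 V.
Step 3 — Convert to polar: |V_total| = 226.9 V, ∠V_total = -45.0°.

V_total = 226.9∠-45.0° V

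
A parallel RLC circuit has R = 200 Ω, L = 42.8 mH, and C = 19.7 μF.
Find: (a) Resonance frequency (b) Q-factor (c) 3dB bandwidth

Step 1 — Resonance: ω₀ = 1/√(LC) = 1/√(0.0428·1.97e-05) = 1089 rad/s.
Step 2 — f₀ = ω₀/(2π) = 173.3 Hz.
Step 3 — Parallel Q: Q = R/(ω₀L) = 200/(1089·0.0428) = 4.291.
Step 4 — Bandwidth: Δω = ω₀/Q = 253.8 rad/s; BW = Δω/(2π) = 40.39 Hz.

(a) f₀ = 173.3 Hz  (b) Q = 4.291  (c) BW = 40.39 Hz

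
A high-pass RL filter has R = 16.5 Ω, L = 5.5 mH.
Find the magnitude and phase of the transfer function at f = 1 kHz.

Step 1 — Angular frequency: ω = 2π·1000 = 6283 rad/s.
Step 2 — Transfer function: H(jω) = jωL/(R + jωL).
Step 3 — Numerator jωL = j·34.56; denominator R + jωL = 16.5 + j34.56.
Step 4 — H = 0.8144 + j0.3888.
Step 5 — Magnitude: |H| = 0.9024 (-0.9 dB); phase: φ = 25.5°.

|H| = 0.9024 (-0.9 dB), φ = 25.5°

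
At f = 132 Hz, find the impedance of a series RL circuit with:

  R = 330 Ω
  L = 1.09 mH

Step 1 — Angular frequency: ω = 2π·f = 2π·132 = 829.4 rad/s.
Step 2 — Component impedances:
  R: Z = R = 330 Ω
  L: Z = jωL = j·829.4·0.00109 = 0 + j0.904 Ω
Step 3 — Series combination: Z_total = R + L = 330 + j0.904 Ω = 330∠0.2° Ω.

Z = 330 + j0.904 Ω = 330∠0.2° Ω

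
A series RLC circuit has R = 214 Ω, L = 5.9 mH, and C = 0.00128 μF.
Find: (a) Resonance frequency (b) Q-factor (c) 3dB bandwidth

Step 1 — Resonance: ω₀ = 1/√(LC) = 1/√(0.0059·1.28e-09) = 3.639e+05 rad/s.
Step 2 — f₀ = ω₀/(2π) = 5.791e+04 Hz.
Step 3 — Series Q: Q = ω₀L/R = 3.639e+05·0.0059/214 = 10.03.
Step 4 — Bandwidth: Δω = ω₀/Q = 3.627e+04 rad/s; BW = Δω/(2π) = 5773 Hz.

(a) f₀ = 5.791e+04 Hz  (b) Q = 10.03  (c) BW = 5773 Hz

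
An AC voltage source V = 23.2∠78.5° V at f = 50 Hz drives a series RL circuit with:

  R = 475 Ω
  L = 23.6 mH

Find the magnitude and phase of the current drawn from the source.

Step 1 — Angular frequency: ω = 2π·f = 2π·50 = 314.2 rad/s.
Step 2 — Component impedances:
  R: Z = R = 475 Ω
  L: Z = jωL = j·314.2·0.0236 = 0 + j7.414 Ω
Step 3 — Series combination: Z_total = R + L = 475 + j7.414 Ω = 475.1∠0.9° Ω.
Step 4 — Source phasor: V = 23.2∠78.5° V = 4.625 + j22.73 V.
Step 5 — Ohm's law: I = V / Z_total = (4.625 + j22.73) / (475 + j7.414) = 0.01048 + j0.0477 A.
Step 6 — Convert to polar: |I| = 0.04884 A, ∠I = 77.6°.

I = 0.04884∠77.6° A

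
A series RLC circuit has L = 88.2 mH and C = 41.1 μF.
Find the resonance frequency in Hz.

Step 1 — Resonance condition Im(Z)=0 gives ω₀ = 1/√(LC).
Step 2 — ω₀ = 1/√(0.0882·4.11e-05) = 525.2 rad/s.
Step 3 — f₀ = ω₀/(2π) = 83.59 Hz.

f₀ = 83.59 Hz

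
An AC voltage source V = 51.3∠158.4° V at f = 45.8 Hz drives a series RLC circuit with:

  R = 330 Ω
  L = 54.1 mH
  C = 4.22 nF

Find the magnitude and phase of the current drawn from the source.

Step 1 — Angular frequency: ω = 2π·f = 2π·45.8 = 287.8 rad/s.
Step 2 — Component impedances:
  R: Z = R = 330 Ω
  L: Z = jωL = j·287.8·0.0541 = 0 + j15.57 Ω
  C: Z = 1/(jωC) = -j/(ω·C) = 0 - j8.235e+05 Ω
Step 3 — Series combination: Z_total = R + L + C = 330 - j8.234e+05 Ω = 8.234e+05∠-90.0° Ω.
Step 4 — Source phasor: V = 51.3∠158.4° V = -47.7 + j18.88 V.
Step 5 — Ohm's law: I = V / Z_total = (-47.7 + j18.88) / (330 - j8.234e+05) = -2.296e-05 - j5.792e-05 A.
Step 6 — Convert to polar: |I| = 6.23e-05 A, ∠I = -111.6°.

I = 6.23e-05∠-111.6° A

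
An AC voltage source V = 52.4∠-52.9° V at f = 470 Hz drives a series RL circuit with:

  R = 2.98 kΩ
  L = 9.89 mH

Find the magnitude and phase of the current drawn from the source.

Step 1 — Angular frequency: ω = 2π·f = 2π·470 = 2953 rad/s.
Step 2 — Component impedances:
  R: Z = R = 2980 Ω
  L: Z = jωL = j·2953·0.00989 = 0 + j29.21 Ω
Step 3 — Series combination: Z_total = R + L = 2980 + j29.21 Ω = 2980∠0.6° Ω.
Step 4 — Source phasor: V = 52.4∠-52.9° V = 31.61 - j41.79 V.
Step 5 — Ohm's law: I = V / Z_total = (31.61 - j41.79) / (2980 + j29.21) = 0.01047 - j0.01413 A.
Step 6 — Convert to polar: |I| = 0.01758 A, ∠I = -53.5°.

I = 0.01758∠-53.5° A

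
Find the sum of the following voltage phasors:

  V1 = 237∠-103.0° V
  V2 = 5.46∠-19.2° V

Step 1 — Convert each phasor to rectangular form:
  V1 = 237·(cos(-103.0°) + j·sin(-103.0°)) = -53.31 - j230.9 V
  V2 = 5.46·(cos(-19.2°) + j·sin(-19.2°)) = 5.156 - j1.796 V
Step 2 — Sum components: V_total = -48.16 - j232.7 V.
Step 3 — Convert to polar: |V_total| = 237.7 V, ∠V_total = -101.7°.

V_total = 237.7∠-101.7° V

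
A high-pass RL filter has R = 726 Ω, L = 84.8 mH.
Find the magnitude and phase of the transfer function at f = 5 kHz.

Step 1 — Angular frequency: ω = 2π·5000 = 3.142e+04 rad/s.
Step 2 — Transfer function: H(jω) = jωL/(R + jωL).
Step 3 — Numerator jωL = j·2664; denominator R + jωL = 726 + j2664.
Step 4 — H = 0.9309 + j0.2537.
Step 5 — Magnitude: |H| = 0.9648 (-0.3 dB); phase: φ = 15.2°.

|H| = 0.9648 (-0.3 dB), φ = 15.2°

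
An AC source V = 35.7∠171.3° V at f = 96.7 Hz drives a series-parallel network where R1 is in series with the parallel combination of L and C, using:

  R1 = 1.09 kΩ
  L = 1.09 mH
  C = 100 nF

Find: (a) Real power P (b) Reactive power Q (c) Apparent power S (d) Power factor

Step 1 — Angular frequency: ω = 2π·f = 2π·96.7 = 607.6 rad/s.
Step 2 — Component impedances:
  R1: Z = R = 1090 Ω
  L: Z = jωL = j·607.6·0.00109 = 0 + j0.6623 Ω
  C: Z = 1/(jωC) = -j/(ω·C) = 0 - j1.646e+04 Ω
Step 3 — Parallel branch: L || C = 1/(1/L + 1/C) = 0 + j0.6623 Ω.
Step 4 — Series with R1: Z_total = R1 + (L || C) = 1090 + j0.6623 Ω = 1090∠0.0° Ω.
Step 5 — Source phasor: V = 35.7∠171.3° V = -35.29 + j5.4 V.
Step 6 — Current: I = V / Z = -0.03237 + j0.004974 A = 0.03275∠171.3° A.
Step 7 — Complex power: S = V·I* = 1.169 + j0.0007105 VA.
Step 8 — Real power: P = Re(S) = 1.169 W.
Step 9 — Reactive power: Q = Im(S) = 0.0007105 VAR.
Step 10 — Apparent power: |S| = 1.169 VA.
Step 11 — Power factor: PF = P/|S| = 1 (lagging).

(a) P = 1.169 W  (b) Q = 0.0007105 VAR  (c) S = 1.169 VA  (d) PF = 1 (lagging)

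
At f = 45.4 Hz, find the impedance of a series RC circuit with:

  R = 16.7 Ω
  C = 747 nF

Step 1 — Angular frequency: ω = 2π·f = 2π·45.4 = 285.3 rad/s.
Step 2 — Component impedances:
  R: Z = R = 16.7 Ω
  C: Z = 1/(jωC) = -j/(ω·C) = 0 - j4693 Ω
Step 3 — Series combination: Z_total = R + C = 16.7 - j4693 Ω = 4693∠-89.8° Ω.

Z = 16.7 - j4693 Ω = 4693∠-89.8° Ω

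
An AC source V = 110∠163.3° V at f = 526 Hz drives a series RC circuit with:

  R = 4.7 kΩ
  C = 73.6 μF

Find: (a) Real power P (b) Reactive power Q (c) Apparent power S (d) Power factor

Step 1 — Angular frequency: ω = 2π·f = 2π·526 = 3305 rad/s.
Step 2 — Component impedances:
  R: Z = R = 4700 Ω
  C: Z = 1/(jωC) = -j/(ω·C) = 0 - j4.111 Ω
Step 3 — Series combination: Z_total = R + C = 4700 - j4.111 Ω = 4700∠-0.1° Ω.
Step 4 — Source phasor: V = 110∠163.3° V = -105.4 + j31.61 V.
Step 5 — Current: I = V / Z = -0.02242 + j0.006706 A = 0.0234∠163.4° A.
Step 6 — Complex power: S = V·I* = 2.574 - j0.002252 VA.
Step 7 — Real power: P = Re(S) = 2.574 W.
Step 8 — Reactive power: Q = Im(S) = -0.002252 VAR.
Step 9 — Apparent power: |S| = 2.574 VA.
Step 10 — Power factor: PF = P/|S| = 1 (leading).

(a) P = 2.574 W  (b) Q = -0.002252 VAR  (c) S = 2.574 VA  (d) PF = 1 (leading)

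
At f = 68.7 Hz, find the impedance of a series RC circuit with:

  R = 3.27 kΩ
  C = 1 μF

Step 1 — Angular frequency: ω = 2π·f = 2π·68.7 = 431.7 rad/s.
Step 2 — Component impedances:
  R: Z = R = 3270 Ω
  C: Z = 1/(jωC) = -j/(ω·C) = 0 - j2317 Ω
Step 3 — Series combination: Z_total = R + C = 3270 - j2317 Ω = 4007∠-35.3° Ω.

Z = 3270 - j2317 Ω = 4007∠-35.3° Ω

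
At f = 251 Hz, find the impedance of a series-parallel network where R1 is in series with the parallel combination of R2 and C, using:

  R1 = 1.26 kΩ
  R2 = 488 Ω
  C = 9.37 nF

Step 1 — Angular frequency: ω = 2π·f = 2π·251 = 1577 rad/s.
Step 2 — Component impedances:
  R1: Z = R = 1260 Ω
  R2: Z = R = 488 Ω
  C: Z = 1/(jωC) = -j/(ω·C) = 0 - j6.767e+04 Ω
Step 3 — Parallel branch: R2 || C = 1/(1/R2 + 1/C) = 488 - j3.519 Ω.
Step 4 — Series with R1: Z_total = R1 + (R2 || C) = 1748 - j3.519 Ω = 1748∠-0.1° Ω.

Z = 1748 - j3.519 Ω = 1748∠-0.1° Ω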